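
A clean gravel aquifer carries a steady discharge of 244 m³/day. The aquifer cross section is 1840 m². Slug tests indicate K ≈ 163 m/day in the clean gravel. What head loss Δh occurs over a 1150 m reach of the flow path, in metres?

From Q = K·A·i, i = Q / (K·A) = 244 / (163.0 × 1840) = 0.0008136.
Head loss Δh = i · L = 0.0008136 × 1150 = 0.9356 m.

0.936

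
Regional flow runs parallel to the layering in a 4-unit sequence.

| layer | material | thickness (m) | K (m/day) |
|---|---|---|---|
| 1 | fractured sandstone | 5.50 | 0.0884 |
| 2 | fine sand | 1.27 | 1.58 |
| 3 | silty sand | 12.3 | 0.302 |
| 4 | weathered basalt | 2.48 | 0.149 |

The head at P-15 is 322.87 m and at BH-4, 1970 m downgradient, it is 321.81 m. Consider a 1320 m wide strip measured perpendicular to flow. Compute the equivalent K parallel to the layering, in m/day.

Flow is parallel to layering, so each bed carries its own Darcy discharge and the transmissivities add.
Σ(K_i·b_i) = 0.0884×5.50 + 1.58×1.27 + 0.302×12.3 + 0.149×2.48 = 6.577 m²/day.
Total thickness b = 21.55 m, so K_eq = Σ(K_i·b_i)/b = 0.3052 m/day.

0.305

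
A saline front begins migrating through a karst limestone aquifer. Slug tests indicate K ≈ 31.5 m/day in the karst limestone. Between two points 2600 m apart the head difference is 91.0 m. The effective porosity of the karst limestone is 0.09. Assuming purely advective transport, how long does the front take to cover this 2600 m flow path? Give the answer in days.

212

Hydraulic gradient i = Δh / L = 91.0 / 2600 = 0.03500.
Darcy flux q = K · i = 31.50 × 0.03500 = 1.103 m/day.
Seepage velocity v = q / n_e = 1.103 / 0.09 = 12.25 m/day.
Travel time t = L / v = 2600 / 12.25 = 212.2 days.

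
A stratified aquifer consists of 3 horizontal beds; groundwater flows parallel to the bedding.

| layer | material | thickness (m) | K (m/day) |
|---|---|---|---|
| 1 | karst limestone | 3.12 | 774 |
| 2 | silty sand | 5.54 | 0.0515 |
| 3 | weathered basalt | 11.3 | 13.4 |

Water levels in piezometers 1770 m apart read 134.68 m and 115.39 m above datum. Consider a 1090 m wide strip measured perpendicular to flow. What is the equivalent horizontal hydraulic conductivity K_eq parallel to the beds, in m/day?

129

Flow is parallel to layering, so each bed carries its own Darcy discharge and the transmissivities add.
Σ(K_i·b_i) = 774×3.12 + 0.0515×5.54 + 13.4×11.3 = 2567 m²/day.
Total thickness b = 19.96 m, so K_eq = Σ(K_i·b_i)/b = 128.6 m/day.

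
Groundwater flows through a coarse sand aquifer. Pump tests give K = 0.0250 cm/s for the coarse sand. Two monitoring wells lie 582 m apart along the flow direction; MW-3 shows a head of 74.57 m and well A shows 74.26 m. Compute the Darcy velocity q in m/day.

0.0115

Convert K: 0.0250 cm/s × 864 = 21.60 m/day.
Hydraulic gradient i = (74.57 − 74.26) / 582 = 0.31 / 582 = 0.0005326.
Specific discharge q = K · i = 21.60 × 0.0005326 = 0.01151 m/day.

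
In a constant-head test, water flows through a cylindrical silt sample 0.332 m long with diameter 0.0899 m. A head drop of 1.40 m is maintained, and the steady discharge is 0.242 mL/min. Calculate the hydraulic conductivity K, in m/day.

Cross-sectional area A = π·(d/2)² = π × (0.0899/2)² = 0.006348 m².
Convert discharge: 0.242 mL/min = 4.033e-09 m³/s.
Darcy's law rearranged: K = Q·L / (A·Δh) = 4.033e-09 × 0.332 / (0.006348 × 1.40) = 1.507e-07 m/s = 0.01302 m/day.

0.0130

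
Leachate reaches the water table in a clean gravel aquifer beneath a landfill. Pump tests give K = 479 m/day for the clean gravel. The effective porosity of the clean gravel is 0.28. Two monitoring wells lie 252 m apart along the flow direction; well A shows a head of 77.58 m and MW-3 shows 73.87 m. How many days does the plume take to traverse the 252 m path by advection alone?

10.0

Hydraulic gradient i = (77.58 − 73.87) / 252 = 3.71 / 252 = 0.01472.
Darcy flux q = K · i = 479.0 × 0.01472 = 7.052 m/day.
Seepage velocity v = q / n_e = 7.052 / 0.28 = 25.19 m/day.
Travel time t = L / v = 252 / 25.19 = 10.01 days.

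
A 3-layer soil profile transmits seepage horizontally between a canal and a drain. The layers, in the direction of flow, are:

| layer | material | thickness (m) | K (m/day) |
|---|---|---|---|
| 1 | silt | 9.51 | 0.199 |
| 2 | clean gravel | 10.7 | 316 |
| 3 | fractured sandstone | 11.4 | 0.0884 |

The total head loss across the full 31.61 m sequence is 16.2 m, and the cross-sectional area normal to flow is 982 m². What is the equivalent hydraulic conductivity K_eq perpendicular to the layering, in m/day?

0.179

Flow is perpendicular to layering, so the layers act in series and the equivalent K is the thickness-weighted harmonic mean.
Total thickness L = 9.51 + 10.7 + 11.4 = 31.61 m.
Σ(b_i/K_i) = 9.51/0.199 + 10.7/316 + 11.4/0.0884 = 176.8 d.
K_eq = L / Σ(b_i/K_i) = 31.61 / 176.8 = 0.1788 m/day.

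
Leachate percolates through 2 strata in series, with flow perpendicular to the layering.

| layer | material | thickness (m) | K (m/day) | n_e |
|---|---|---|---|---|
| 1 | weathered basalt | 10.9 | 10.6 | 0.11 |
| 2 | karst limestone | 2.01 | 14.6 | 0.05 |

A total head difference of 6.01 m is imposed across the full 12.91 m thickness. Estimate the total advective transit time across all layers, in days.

With flow normal to the layers, continuity requires the same specific discharge q through every layer.
Σ(b_i/K_i) = 10.9/10.6 + 2.01/14.6 = 1.166 d.
q = Δh / Σ(b_i/K_i) = 6.01 / 1.166 = 5.154 m/day.
In each layer the seepage velocity is v_i = q/n_i, so the layer transit time is t_i = b_i·n_i / q:
  layer 1 (weathered basalt): t_1 = 10.9 × 0.11 / 5.154 = 0.2326 d
  layer 2 (karst limestone): t_2 = 2.01 × 0.05 / 5.154 = 0.01950 d
Total t = Σ t_i = 0.2521 days.

0.252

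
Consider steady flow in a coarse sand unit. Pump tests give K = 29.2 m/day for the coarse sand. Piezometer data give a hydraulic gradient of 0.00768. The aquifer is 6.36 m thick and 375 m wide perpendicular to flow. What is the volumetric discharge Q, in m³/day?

Cross-sectional area A = 375 × 6.36 = 2385 m².
Hydraulic gradient i = 0.00768.
Darcy's law: Q = K · A · i = 29.20 × 2385 × 0.007680 = 534.9 m³/day.

535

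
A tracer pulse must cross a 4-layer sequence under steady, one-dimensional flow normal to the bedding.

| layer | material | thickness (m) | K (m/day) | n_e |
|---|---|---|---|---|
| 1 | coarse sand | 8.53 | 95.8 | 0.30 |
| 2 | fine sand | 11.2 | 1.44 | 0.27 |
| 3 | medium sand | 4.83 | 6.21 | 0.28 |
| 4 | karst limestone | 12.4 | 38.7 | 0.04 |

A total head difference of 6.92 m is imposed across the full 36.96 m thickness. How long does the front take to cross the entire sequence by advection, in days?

With flow normal to the layers, continuity requires the same specific discharge q through every layer.
Σ(b_i/K_i) = 8.53/95.8 + 11.2/1.44 + 4.83/6.21 + 12.4/38.7 = 8.965 d.
q = Δh / Σ(b_i/K_i) = 6.92 / 8.965 = 0.7719 m/day.
In each layer the seepage velocity is v_i = q/n_i, so the layer transit time is t_i = b_i·n_i / q:
  layer 1 (coarse sand): t_1 = 8.53 × 0.30 / 0.7719 = 3.315 d
  layer 2 (fine sand): t_2 = 11.2 × 0.27 / 0.7719 = 3.918 d
  layer 3 (medium sand): t_3 = 4.83 × 0.28 / 0.7719 = 1.752 d
  layer 4 (karst limestone): t_4 = 12.4 × 0.04 / 0.7719 = 0.6426 d
Total t = Σ t_i = 9.628 days.

9.63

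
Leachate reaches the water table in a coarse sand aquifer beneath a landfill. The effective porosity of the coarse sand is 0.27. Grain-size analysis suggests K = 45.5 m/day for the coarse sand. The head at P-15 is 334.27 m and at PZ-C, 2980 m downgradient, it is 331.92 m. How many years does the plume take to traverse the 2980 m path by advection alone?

Hydraulic gradient i = (334.27 − 331.92) / 2980 = 2.35 / 2980 = 0.0007886.
Darcy flux q = K · i = 45.50 × 0.0007886 = 0.03588 m/day.
Seepage velocity v = q / n_e = 0.03588 / 0.27 = 0.1329 m/day.
Travel time t = L / v = 2980 / 0.1329 = 22424 days = 61.39 years.

61.4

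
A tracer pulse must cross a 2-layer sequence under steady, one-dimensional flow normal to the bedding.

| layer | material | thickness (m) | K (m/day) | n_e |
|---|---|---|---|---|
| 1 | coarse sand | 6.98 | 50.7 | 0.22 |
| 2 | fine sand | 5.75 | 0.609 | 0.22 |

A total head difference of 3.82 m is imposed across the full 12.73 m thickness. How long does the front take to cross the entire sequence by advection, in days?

With flow normal to the layers, continuity requires the same specific discharge q through every layer.
Σ(b_i/K_i) = 6.98/50.7 + 5.75/0.609 = 9.579 d.
q = Δh / Σ(b_i/K_i) = 3.82 / 9.579 = 0.3988 m/day.
In each layer the seepage velocity is v_i = q/n_i, so the layer transit time is t_i = b_i·n_i / q:
  layer 1 (coarse sand): t_1 = 6.98 × 0.22 / 0.3988 = 3.851 d
  layer 2 (fine sand): t_2 = 5.75 × 0.22 / 0.3988 = 3.172 d
Total t = Σ t_i = 7.023 days.

7.02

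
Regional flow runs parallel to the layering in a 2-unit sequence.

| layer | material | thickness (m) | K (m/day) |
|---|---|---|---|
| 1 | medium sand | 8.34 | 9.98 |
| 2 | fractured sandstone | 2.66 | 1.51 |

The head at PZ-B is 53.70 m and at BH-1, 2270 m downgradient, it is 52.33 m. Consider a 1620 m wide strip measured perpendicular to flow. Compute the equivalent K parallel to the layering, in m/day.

Flow is parallel to layering, so each bed carries its own Darcy discharge and the transmissivities add.
Σ(K_i·b_i) = 9.98×8.34 + 1.51×2.66 = 87.25 m²/day.
Total thickness b = 11.00 m, so K_eq = Σ(K_i·b_i)/b = 7.932 m/day.

7.93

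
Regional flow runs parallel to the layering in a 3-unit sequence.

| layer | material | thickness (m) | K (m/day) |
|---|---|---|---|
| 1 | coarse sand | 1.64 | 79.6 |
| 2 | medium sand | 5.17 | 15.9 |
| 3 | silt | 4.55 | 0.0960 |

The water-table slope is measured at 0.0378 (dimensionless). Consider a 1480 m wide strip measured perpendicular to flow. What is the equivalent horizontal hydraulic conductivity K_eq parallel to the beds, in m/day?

18.8

Flow is parallel to layering, so each bed carries its own Darcy discharge and the transmissivities add.
Σ(K_i·b_i) = 79.6×1.64 + 15.9×5.17 + 0.0960×4.55 = 213.2 m²/day.
Total thickness b = 11.36 m, so K_eq = Σ(K_i·b_i)/b = 18.77 m/day.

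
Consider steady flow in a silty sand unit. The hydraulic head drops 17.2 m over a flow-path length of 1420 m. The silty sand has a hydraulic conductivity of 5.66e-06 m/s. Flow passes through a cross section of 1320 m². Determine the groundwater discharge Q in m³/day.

7.82

Convert K: 5.66e-06 m/s × 86400 = 0.4890 m/day.
Hydraulic gradient i = Δh / L = 17.2 / 1420 = 0.01211.
Darcy's law: Q = K · A · i = 0.4890 × 1320 × 0.01211 = 7.819 m³/day.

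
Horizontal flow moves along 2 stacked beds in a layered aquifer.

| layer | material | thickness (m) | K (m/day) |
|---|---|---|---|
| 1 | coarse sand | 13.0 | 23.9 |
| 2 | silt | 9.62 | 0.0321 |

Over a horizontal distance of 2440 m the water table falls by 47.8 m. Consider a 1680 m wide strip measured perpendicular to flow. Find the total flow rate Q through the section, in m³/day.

10200

Flow is parallel to layering, so each bed carries its own Darcy discharge and the transmissivities add.
Σ(K_i·b_i) = 23.9×13.0 + 0.0321×9.62 = 311.0 m²/day.
Hydraulic gradient i = Δh / L = 47.8 / 2440 = 0.01959.
Q = Σ(K_i·b_i) · W · i = 311.0 × 1680 × 0.01959 = 10236 m³/day.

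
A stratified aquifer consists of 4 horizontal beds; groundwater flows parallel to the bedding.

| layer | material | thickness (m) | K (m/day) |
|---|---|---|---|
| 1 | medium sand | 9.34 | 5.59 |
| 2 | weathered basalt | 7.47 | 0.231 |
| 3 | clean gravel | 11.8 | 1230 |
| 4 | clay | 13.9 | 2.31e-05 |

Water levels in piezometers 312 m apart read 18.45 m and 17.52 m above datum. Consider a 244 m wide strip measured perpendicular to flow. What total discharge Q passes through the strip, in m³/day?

10600

Flow is parallel to layering, so each bed carries its own Darcy discharge and the transmissivities add.
Σ(K_i·b_i) = 5.59×9.34 + 0.231×7.47 + 1230×11.8 + 2.31e-05×13.9 = 14568 m²/day.
Hydraulic gradient i = (18.45 − 17.52) / 312 = 0.93 / 312 = 0.002981.
Q = Σ(K_i·b_i) · W · i = 14568 × 244 × 0.002981 = 10595 m³/day.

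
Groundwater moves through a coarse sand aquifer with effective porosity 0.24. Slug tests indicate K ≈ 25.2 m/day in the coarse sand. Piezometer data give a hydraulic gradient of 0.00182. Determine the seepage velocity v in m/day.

Hydraulic gradient i = 0.00182.
Darcy flux q = K · i = 25.20 × 0.001820 = 0.04586 m/day.
Seepage velocity v = q / n_e = 0.04586 / 0.24 = 0.1911 m/day.

0.191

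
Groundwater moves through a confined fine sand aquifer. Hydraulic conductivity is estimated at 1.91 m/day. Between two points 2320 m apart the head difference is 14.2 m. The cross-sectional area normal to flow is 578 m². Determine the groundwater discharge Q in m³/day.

6.76

Hydraulic gradient i = Δh / L = 14.2 / 2320 = 0.006121.
Darcy's law: Q = K · A · i = 1.910 × 578.0 × 0.006121 = 6.757 m³/day.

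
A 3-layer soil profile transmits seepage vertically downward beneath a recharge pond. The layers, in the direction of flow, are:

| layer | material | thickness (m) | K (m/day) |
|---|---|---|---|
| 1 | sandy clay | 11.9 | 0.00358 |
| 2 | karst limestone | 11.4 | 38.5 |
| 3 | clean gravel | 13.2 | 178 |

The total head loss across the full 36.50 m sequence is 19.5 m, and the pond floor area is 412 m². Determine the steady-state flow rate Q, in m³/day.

Flow is perpendicular to layering, so the layers act in series and the equivalent K is the thickness-weighted harmonic mean.
Total thickness L = 11.9 + 11.4 + 13.2 = 36.50 m.
Σ(b_i/K_i) = 11.9/0.00358 + 11.4/38.5 + 13.2/178 = 3324 d.
K_eq = L / Σ(b_i/K_i) = 36.50 / 3324 = 0.01098 m/day.
Q = K_eq · A · (Δh/L) = 0.01098 × 412 × (19.5/36.50) = 2.417 m³/day.

2.42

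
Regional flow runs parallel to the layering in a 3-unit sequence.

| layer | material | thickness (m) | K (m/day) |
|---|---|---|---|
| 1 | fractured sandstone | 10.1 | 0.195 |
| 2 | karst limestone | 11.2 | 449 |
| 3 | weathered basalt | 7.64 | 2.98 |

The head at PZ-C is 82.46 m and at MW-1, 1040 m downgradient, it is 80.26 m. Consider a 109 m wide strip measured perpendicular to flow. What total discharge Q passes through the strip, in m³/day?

Flow is parallel to layering, so each bed carries its own Darcy discharge and the transmissivities add.
Σ(K_i·b_i) = 0.195×10.1 + 449×11.2 + 2.98×7.64 = 5054 m²/day.
Hydraulic gradient i = (82.46 − 80.26) / 1040 = 2.2 / 1040 = 0.002115.
Q = Σ(K_i·b_i) · W · i = 5054 × 109 × 0.002115 = 1165 m³/day.

1170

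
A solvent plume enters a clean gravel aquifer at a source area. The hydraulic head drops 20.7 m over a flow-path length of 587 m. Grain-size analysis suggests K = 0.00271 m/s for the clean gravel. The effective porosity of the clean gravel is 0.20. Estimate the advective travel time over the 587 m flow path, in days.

Convert K: 0.00271 m/s × 86400 = 234.1 m/day.
Hydraulic gradient i = Δh / L = 20.7 / 587 = 0.03526.
Darcy flux q = K · i = 234.1 × 0.03526 = 8.257 m/day.
Seepage velocity v = q / n_e = 8.257 / 0.20 = 41.28 m/day.
Travel time t = L / v = 587 / 41.28 = 14.22 days.

14.2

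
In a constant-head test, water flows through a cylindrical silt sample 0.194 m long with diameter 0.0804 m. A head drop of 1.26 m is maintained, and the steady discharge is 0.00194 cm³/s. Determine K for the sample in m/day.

0.00508

Cross-sectional area A = π·(d/2)² = π × (0.0804/2)² = 0.005077 m².
Convert discharge: 0.00194 cm³/s = 1.940e-09 m³/s.
Darcy's law rearranged: K = Q·L / (A·Δh) = 1.940e-09 × 0.194 / (0.005077 × 1.26) = 5.883e-08 m/s = 0.005083 m/day.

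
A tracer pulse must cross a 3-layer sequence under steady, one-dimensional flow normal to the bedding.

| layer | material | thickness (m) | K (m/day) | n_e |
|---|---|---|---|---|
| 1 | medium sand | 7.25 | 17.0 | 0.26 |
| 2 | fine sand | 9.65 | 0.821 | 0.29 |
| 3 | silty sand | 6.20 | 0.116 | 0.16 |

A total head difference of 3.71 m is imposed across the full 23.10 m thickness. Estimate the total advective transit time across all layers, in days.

100

With flow normal to the layers, continuity requires the same specific discharge q through every layer.
Σ(b_i/K_i) = 7.25/17.0 + 9.65/0.821 + 6.20/0.116 = 65.63 d.
q = Δh / Σ(b_i/K_i) = 3.71 / 65.63 = 0.05653 m/day.
In each layer the seepage velocity is v_i = q/n_i, so the layer transit time is t_i = b_i·n_i / q:
  layer 1 (medium sand): t_1 = 7.25 × 0.26 / 0.05653 = 33.35 d
  layer 2 (fine sand): t_2 = 9.65 × 0.29 / 0.05653 = 49.50 d
  layer 3 (silty sand): t_3 = 6.20 × 0.16 / 0.05653 = 17.55 d
Total t = Σ t_i = 100.4 days.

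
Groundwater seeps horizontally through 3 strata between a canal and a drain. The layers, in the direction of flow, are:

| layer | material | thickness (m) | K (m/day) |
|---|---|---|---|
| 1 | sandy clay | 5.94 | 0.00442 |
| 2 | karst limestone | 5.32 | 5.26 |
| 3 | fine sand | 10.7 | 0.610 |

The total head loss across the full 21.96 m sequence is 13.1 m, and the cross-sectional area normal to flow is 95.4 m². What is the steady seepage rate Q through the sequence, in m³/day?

0.917

Flow is perpendicular to layering, so the layers act in series and the equivalent K is the thickness-weighted harmonic mean.
Total thickness L = 5.94 + 5.32 + 10.7 = 21.96 m.
Σ(b_i/K_i) = 5.94/0.00442 + 5.32/5.26 + 10.7/0.610 = 1362 d.
K_eq = L / Σ(b_i/K_i) = 21.96 / 1362 = 0.01612 m/day.
Q = K_eq · A · (Δh/L) = 0.01612 × 95.4 × (13.1/21.96) = 0.9173 m³/day.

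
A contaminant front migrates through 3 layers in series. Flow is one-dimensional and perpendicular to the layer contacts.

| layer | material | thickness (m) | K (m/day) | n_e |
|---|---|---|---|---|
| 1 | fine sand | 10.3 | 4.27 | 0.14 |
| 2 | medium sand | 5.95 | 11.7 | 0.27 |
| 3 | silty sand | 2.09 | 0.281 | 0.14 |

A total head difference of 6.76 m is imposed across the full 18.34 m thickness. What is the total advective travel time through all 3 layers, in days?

5.12

With flow normal to the layers, continuity requires the same specific discharge q through every layer.
Σ(b_i/K_i) = 10.3/4.27 + 5.95/11.7 + 2.09/0.281 = 10.36 d.
q = Δh / Σ(b_i/K_i) = 6.76 / 10.36 = 0.6526 m/day.
In each layer the seepage velocity is v_i = q/n_i, so the layer transit time is t_i = b_i·n_i / q:
  layer 1 (fine sand): t_1 = 10.3 × 0.14 / 0.6526 = 2.210 d
  layer 2 (medium sand): t_2 = 5.95 × 0.27 / 0.6526 = 2.462 d
  layer 3 (silty sand): t_3 = 2.09 × 0.14 / 0.6526 = 0.4484 d
Total t = Σ t_i = 5.120 days.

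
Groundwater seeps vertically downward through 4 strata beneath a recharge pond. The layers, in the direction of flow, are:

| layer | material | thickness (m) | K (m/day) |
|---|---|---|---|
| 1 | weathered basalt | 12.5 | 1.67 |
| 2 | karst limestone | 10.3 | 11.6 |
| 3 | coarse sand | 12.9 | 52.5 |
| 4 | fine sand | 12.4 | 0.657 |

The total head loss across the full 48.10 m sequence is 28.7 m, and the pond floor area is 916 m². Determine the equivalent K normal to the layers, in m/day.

Flow is perpendicular to layering, so the layers act in series and the equivalent K is the thickness-weighted harmonic mean.
Total thickness L = 12.5 + 10.3 + 12.9 + 12.4 = 48.10 m.
Σ(b_i/K_i) = 12.5/1.67 + 10.3/11.6 + 12.9/52.5 + 12.4/0.657 = 27.49 d.
K_eq = L / Σ(b_i/K_i) = 48.10 / 27.49 = 1.750 m/day.

1.75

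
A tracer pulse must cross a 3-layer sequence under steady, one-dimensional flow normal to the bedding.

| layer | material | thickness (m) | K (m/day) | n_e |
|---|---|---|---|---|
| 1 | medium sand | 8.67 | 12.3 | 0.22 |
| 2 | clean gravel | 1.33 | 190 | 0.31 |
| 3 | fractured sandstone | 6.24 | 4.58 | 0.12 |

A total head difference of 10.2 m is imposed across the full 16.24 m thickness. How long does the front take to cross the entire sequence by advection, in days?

With flow normal to the layers, continuity requires the same specific discharge q through every layer.
Σ(b_i/K_i) = 8.67/12.3 + 1.33/190 + 6.24/4.58 = 2.074 d.
q = Δh / Σ(b_i/K_i) = 10.2 / 2.074 = 4.917 m/day.
In each layer the seepage velocity is v_i = q/n_i, so the layer transit time is t_i = b_i·n_i / q:
  layer 1 (medium sand): t_1 = 8.67 × 0.22 / 4.917 = 0.3879 d
  layer 2 (clean gravel): t_2 = 1.33 × 0.31 / 4.917 = 0.08385 d
  layer 3 (fractured sandstone): t_3 = 6.24 × 0.12 / 4.917 = 0.1523 d
Total t = Σ t_i = 0.6240 days.

0.624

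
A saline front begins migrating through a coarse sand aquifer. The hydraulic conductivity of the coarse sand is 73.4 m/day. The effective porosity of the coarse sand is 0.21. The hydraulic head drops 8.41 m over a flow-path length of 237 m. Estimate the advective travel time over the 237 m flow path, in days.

19.1

Hydraulic gradient i = Δh / L = 8.41 / 237 = 0.03549.
Darcy flux q = K · i = 73.40 × 0.03549 = 2.605 m/day.
Seepage velocity v = q / n_e = 2.605 / 0.21 = 12.40 m/day.
Travel time t = L / v = 237 / 12.40 = 19.11 days.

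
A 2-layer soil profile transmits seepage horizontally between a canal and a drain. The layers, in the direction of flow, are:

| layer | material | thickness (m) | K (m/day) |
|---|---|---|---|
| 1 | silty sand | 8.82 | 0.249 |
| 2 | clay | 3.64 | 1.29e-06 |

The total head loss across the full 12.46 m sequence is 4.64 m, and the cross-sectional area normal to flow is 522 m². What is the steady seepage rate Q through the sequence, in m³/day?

0.000858

Flow is perpendicular to layering, so the layers act in series and the equivalent K is the thickness-weighted harmonic mean.
Total thickness L = 8.82 + 3.64 = 12.46 m.
Σ(b_i/K_i) = 8.82/0.249 + 3.64/1.29e-06 = 2.822e+06 d.
K_eq = L / Σ(b_i/K_i) = 12.46 / 2.822e+06 = 4.416e-06 m/day.
Q = K_eq · A · (Δh/L) = 4.416e-06 × 522 × (4.64/12.46) = 0.0008584 m³/day.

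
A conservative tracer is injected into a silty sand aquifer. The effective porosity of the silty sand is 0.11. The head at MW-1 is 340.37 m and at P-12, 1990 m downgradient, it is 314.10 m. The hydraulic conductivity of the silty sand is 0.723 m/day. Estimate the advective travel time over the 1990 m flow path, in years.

62.8

Hydraulic gradient i = (340.37 − 314.10) / 1990 = 26.27 / 1990 = 0.01320.
Darcy flux q = K · i = 0.7230 × 0.01320 = 0.009544 m/day.
Seepage velocity v = q / n_e = 0.009544 / 0.11 = 0.08677 m/day.
Travel time t = L / v = 1990 / 0.08677 = 22935 days = 62.79 years.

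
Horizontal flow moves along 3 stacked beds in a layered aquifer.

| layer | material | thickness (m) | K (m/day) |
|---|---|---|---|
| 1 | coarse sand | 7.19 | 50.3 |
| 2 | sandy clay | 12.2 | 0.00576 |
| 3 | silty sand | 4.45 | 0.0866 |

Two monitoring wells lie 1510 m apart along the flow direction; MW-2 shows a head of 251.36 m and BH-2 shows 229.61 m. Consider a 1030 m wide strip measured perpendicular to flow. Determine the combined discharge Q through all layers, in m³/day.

Flow is parallel to layering, so each bed carries its own Darcy discharge and the transmissivities add.
Σ(K_i·b_i) = 50.3×7.19 + 0.00576×12.2 + 0.0866×4.45 = 362.1 m²/day.
Hydraulic gradient i = (251.36 − 229.61) / 1510 = 21.75 / 1510 = 0.01440.
Q = Σ(K_i·b_i) · W · i = 362.1 × 1030 × 0.01440 = 5372 m³/day.

5370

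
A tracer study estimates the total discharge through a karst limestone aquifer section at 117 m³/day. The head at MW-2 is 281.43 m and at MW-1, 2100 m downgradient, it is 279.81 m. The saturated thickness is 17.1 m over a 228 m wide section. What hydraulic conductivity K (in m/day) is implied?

38.9

Cross-sectional area A = 228 × 17.1 = 3899 m².
Hydraulic gradient i = (281.43 − 279.81) / 2100 = 1.62 / 2100 = 0.0007714.
From Q = K·A·i, K = Q / (A·i) = 117 / (3899 × 0.0007714) = 38.90 m/day.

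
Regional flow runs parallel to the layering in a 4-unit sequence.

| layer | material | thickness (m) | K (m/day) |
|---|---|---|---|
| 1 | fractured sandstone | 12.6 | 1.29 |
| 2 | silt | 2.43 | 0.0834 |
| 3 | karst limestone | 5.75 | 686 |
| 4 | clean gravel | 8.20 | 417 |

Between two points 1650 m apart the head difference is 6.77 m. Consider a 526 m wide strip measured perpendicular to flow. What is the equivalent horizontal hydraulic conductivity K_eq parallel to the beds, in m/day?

255

Flow is parallel to layering, so each bed carries its own Darcy discharge and the transmissivities add.
Σ(K_i·b_i) = 1.29×12.6 + 0.0834×2.43 + 686×5.75 + 417×8.20 = 7380 m²/day.
Total thickness b = 28.98 m, so K_eq = Σ(K_i·b_i)/b = 254.7 m/day.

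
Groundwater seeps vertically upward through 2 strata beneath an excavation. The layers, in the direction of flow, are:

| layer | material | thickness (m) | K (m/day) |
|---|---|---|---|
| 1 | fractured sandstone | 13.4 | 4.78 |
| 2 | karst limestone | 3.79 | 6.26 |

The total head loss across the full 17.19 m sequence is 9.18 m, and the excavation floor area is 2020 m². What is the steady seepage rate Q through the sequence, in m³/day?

Flow is perpendicular to layering, so the layers act in series and the equivalent K is the thickness-weighted harmonic mean.
Total thickness L = 13.4 + 3.79 = 17.19 m.
Σ(b_i/K_i) = 13.4/4.78 + 3.79/6.26 = 3.409 d.
K_eq = L / Σ(b_i/K_i) = 17.19 / 3.409 = 5.043 m/day.
Q = K_eq · A · (Δh/L) = 5.043 × 2020 × (9.18/17.19) = 5440 m³/day.

5440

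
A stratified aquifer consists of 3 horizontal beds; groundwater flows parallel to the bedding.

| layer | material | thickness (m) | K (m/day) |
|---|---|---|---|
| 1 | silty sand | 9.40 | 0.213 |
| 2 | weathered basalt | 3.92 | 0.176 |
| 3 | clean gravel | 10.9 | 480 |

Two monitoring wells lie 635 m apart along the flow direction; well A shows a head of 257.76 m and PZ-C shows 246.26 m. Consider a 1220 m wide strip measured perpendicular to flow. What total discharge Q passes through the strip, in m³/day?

116000

Flow is parallel to layering, so each bed carries its own Darcy discharge and the transmissivities add.
Σ(K_i·b_i) = 0.213×9.40 + 0.176×3.92 + 480×10.9 = 5235 m²/day.
Hydraulic gradient i = (257.76 − 246.26) / 635 = 11.5 / 635 = 0.01811.
Q = Σ(K_i·b_i) · W · i = 5235 × 1220 × 0.01811 = 1.157e+05 m³/day.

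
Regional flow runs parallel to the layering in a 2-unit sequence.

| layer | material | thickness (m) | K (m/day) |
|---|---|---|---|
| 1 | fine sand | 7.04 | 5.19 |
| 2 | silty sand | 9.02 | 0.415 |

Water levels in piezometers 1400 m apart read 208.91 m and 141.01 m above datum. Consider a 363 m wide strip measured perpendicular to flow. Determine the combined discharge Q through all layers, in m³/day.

709

Flow is parallel to layering, so each bed carries its own Darcy discharge and the transmissivities add.
Σ(K_i·b_i) = 5.19×7.04 + 0.415×9.02 = 40.28 m²/day.
Hydraulic gradient i = (208.91 − 141.01) / 1400 = 67.9 / 1400 = 0.04850.
Q = Σ(K_i·b_i) · W · i = 40.28 × 363 × 0.04850 = 709.2 m³/day.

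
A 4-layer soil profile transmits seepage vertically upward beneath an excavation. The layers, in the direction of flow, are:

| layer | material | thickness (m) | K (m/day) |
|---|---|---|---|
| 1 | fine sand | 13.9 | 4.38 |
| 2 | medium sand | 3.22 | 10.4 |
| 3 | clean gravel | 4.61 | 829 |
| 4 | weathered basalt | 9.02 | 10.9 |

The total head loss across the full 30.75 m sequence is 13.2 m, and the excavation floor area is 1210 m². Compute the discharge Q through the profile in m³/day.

Flow is perpendicular to layering, so the layers act in series and the equivalent K is the thickness-weighted harmonic mean.
Total thickness L = 13.9 + 3.22 + 4.61 + 9.02 = 30.75 m.
Σ(b_i/K_i) = 13.9/4.38 + 3.22/10.4 + 4.61/829 + 9.02/10.9 = 4.316 d.
K_eq = L / Σ(b_i/K_i) = 30.75 / 4.316 = 7.124 m/day.
Q = K_eq · A · (Δh/L) = 7.124 × 1210 × (13.2/30.75) = 3700 m³/day.

3700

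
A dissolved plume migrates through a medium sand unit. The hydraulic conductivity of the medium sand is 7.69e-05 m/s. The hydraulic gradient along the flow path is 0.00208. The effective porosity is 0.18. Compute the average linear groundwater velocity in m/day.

0.0768

Convert K: 7.69e-05 m/s × 86400 = 6.644 m/day.
Hydraulic gradient i = 0.00208.
Darcy flux q = K · i = 6.644 × 0.002080 = 0.01382 m/day.
Seepage velocity v = q / n_e = 0.01382 / 0.18 = 0.07678 m/day.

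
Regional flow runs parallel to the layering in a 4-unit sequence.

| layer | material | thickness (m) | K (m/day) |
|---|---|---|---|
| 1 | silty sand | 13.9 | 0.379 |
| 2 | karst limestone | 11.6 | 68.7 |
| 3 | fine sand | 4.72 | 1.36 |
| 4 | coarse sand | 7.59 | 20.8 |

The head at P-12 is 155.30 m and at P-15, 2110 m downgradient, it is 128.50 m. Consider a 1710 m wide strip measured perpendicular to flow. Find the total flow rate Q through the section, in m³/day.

21000

Flow is parallel to layering, so each bed carries its own Darcy discharge and the transmissivities add.
Σ(K_i·b_i) = 0.379×13.9 + 68.7×11.6 + 1.36×4.72 + 20.8×7.59 = 966.5 m²/day.
Hydraulic gradient i = (155.30 − 128.50) / 2110 = 26.8 / 2110 = 0.01270.
Q = Σ(K_i·b_i) · W · i = 966.5 × 1710 × 0.01270 = 20991 m³/day.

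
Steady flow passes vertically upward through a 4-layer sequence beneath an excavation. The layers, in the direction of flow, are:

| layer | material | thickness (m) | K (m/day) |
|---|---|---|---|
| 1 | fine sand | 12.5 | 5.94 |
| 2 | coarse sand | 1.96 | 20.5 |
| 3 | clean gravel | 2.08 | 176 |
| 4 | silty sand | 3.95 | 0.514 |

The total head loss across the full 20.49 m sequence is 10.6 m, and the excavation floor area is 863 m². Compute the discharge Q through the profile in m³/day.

Flow is perpendicular to layering, so the layers act in series and the equivalent K is the thickness-weighted harmonic mean.
Total thickness L = 12.5 + 1.96 + 2.08 + 3.95 = 20.49 m.
Σ(b_i/K_i) = 12.5/5.94 + 1.96/20.5 + 2.08/176 + 3.95/0.514 = 9.897 d.
K_eq = L / Σ(b_i/K_i) = 20.49 / 9.897 = 2.070 m/day.
Q = K_eq · A · (Δh/L) = 2.070 × 863 × (10.6/20.49) = 924.3 m³/day.

924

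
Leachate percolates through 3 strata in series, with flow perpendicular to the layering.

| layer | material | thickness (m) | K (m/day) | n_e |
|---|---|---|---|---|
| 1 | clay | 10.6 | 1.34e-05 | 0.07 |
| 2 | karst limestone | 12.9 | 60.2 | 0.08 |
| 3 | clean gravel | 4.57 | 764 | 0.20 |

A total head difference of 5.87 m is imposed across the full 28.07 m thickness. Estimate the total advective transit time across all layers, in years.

992

With flow normal to the layers, continuity requires the same specific discharge q through every layer.
Σ(b_i/K_i) = 10.6/1.34e-05 + 12.9/60.2 + 4.57/764 = 7.910e+05 d.
q = Δh / Σ(b_i/K_i) = 5.87 / 7.910e+05 = 7.421e-06 m/day.
In each layer the seepage velocity is v_i = q/n_i, so the layer transit time is t_i = b_i·n_i / q:
  layer 1 (clay): t_1 = 10.6 × 0.07 / 7.421e-06 = 99992 d
  layer 2 (karst limestone): t_2 = 12.9 × 0.08 / 7.421e-06 = 1.391e+05 d
  layer 3 (clean gravel): t_3 = 4.57 × 0.20 / 7.421e-06 = 1.232e+05 d
Total t = Σ t_i = 3.622e+05 days = 991.7 years.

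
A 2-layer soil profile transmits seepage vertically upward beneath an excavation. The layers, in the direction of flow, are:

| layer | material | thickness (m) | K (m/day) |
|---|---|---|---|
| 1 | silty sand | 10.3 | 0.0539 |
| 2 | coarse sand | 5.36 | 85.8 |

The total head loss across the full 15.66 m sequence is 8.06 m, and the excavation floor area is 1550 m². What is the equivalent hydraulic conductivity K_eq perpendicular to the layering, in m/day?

Flow is perpendicular to layering, so the layers act in series and the equivalent K is the thickness-weighted harmonic mean.
Total thickness L = 10.3 + 5.36 = 15.66 m.
Σ(b_i/K_i) = 10.3/0.0539 + 5.36/85.8 = 191.2 d.
K_eq = L / Σ(b_i/K_i) = 15.66 / 191.2 = 0.08192 m/day.

0.0819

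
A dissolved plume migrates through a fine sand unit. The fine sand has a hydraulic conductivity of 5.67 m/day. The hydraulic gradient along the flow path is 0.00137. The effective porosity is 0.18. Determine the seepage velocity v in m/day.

Hydraulic gradient i = 0.00137.
Darcy flux q = K · i = 5.670 × 0.001370 = 0.007768 m/day.
Seepage velocity v = q / n_e = 0.007768 / 0.18 = 0.04315 m/day.

0.0432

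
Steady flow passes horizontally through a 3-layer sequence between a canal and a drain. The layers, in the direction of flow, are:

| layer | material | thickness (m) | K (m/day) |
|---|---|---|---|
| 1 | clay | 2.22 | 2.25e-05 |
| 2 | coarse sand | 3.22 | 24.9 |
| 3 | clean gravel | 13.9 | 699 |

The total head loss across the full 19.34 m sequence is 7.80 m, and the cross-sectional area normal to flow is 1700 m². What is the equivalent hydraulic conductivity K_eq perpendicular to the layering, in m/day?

0.000196

Flow is perpendicular to layering, so the layers act in series and the equivalent K is the thickness-weighted harmonic mean.
Total thickness L = 2.22 + 3.22 + 13.9 = 19.34 m.
Σ(b_i/K_i) = 2.22/2.25e-05 + 3.22/24.9 + 13.9/699 = 98667 d.
K_eq = L / Σ(b_i/K_i) = 19.34 / 98667 = 0.0001960 m/day.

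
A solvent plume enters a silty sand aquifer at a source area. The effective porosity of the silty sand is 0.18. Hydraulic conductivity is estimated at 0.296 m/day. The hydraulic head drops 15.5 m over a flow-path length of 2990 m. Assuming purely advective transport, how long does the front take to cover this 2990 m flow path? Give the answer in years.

960

Hydraulic gradient i = Δh / L = 15.5 / 2990 = 0.005184.
Darcy flux q = K · i = 0.2960 × 0.005184 = 0.001534 m/day.
Seepage velocity v = q / n_e = 0.001534 / 0.18 = 0.008525 m/day.
Travel time t = L / v = 2990 / 0.008525 = 3.507e+05 days = 960.3 years.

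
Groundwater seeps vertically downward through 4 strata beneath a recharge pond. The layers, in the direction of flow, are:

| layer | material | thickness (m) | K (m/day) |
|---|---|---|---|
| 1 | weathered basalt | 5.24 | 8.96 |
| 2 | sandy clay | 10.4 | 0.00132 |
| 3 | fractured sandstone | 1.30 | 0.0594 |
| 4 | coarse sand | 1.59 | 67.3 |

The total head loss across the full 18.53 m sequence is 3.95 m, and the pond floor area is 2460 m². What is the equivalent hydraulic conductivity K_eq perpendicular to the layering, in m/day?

Flow is perpendicular to layering, so the layers act in series and the equivalent K is the thickness-weighted harmonic mean.
Total thickness L = 5.24 + 10.4 + 1.30 + 1.59 = 18.53 m.
Σ(b_i/K_i) = 5.24/8.96 + 10.4/0.00132 + 1.30/0.0594 + 1.59/67.3 = 7901 d.
K_eq = L / Σ(b_i/K_i) = 18.53 / 7901 = 0.002345 m/day.

0.00235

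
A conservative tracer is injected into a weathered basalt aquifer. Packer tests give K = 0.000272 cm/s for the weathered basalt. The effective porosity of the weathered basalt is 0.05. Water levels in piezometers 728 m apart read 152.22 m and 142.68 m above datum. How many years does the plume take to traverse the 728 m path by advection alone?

32.4

Convert K: 0.000272 cm/s × 864 = 0.2350 m/day.
Hydraulic gradient i = (152.22 − 142.68) / 728 = 9.54 / 728 = 0.01310.
Darcy flux q = K · i = 0.2350 × 0.01310 = 0.003080 m/day.
Seepage velocity v = q / n_e = 0.003080 / 0.05 = 0.06159 m/day.
Travel time t = L / v = 728 / 0.06159 = 11820 days = 32.36 years.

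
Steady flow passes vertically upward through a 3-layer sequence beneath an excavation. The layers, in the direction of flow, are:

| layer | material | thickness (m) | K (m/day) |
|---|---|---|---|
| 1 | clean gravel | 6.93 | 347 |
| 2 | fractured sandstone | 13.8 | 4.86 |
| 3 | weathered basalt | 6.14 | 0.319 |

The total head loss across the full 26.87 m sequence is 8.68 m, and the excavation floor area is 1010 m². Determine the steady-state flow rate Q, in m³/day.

397

Flow is perpendicular to layering, so the layers act in series and the equivalent K is the thickness-weighted harmonic mean.
Total thickness L = 6.93 + 13.8 + 6.14 = 26.87 m.
Σ(b_i/K_i) = 6.93/347 + 13.8/4.86 + 6.14/0.319 = 22.11 d.
K_eq = L / Σ(b_i/K_i) = 26.87 / 22.11 = 1.215 m/day.
Q = K_eq · A · (Δh/L) = 1.215 × 1010 × (8.68/26.87) = 396.6 m³/day.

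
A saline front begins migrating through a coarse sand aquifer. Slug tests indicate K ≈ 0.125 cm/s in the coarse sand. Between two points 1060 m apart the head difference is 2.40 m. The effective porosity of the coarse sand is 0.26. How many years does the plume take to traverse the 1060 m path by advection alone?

Convert K: 0.125 cm/s × 864 = 108.0 m/day.
Hydraulic gradient i = Δh / L = 2.40 / 1060 = 0.002264.
Darcy flux q = K · i = 108.0 × 0.002264 = 0.2445 m/day.
Seepage velocity v = q / n_e = 0.2445 / 0.26 = 0.9405 m/day.
Travel time t = L / v = 1060 / 0.9405 = 1127 days = 3.086 years.

3.09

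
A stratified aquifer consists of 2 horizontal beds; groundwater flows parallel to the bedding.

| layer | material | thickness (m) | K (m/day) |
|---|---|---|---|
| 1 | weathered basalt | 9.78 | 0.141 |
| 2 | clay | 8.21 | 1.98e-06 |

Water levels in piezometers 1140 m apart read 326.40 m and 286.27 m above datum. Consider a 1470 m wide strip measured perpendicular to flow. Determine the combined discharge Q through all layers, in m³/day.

71.4

Flow is parallel to layering, so each bed carries its own Darcy discharge and the transmissivities add.
Σ(K_i·b_i) = 0.141×9.78 + 1.98e-06×8.21 = 1.379 m²/day.
Hydraulic gradient i = (326.40 − 286.27) / 1140 = 40.13 / 1140 = 0.03520.
Q = Σ(K_i·b_i) · W · i = 1.379 × 1470 × 0.03520 = 71.36 m³/day.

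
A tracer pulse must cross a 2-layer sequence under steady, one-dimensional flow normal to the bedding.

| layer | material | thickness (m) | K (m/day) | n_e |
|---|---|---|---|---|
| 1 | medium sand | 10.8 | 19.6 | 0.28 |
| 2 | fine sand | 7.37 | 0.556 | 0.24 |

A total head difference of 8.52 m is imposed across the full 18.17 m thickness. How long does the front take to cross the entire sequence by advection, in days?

7.77

With flow normal to the layers, continuity requires the same specific discharge q through every layer.
Σ(b_i/K_i) = 10.8/19.6 + 7.37/0.556 = 13.81 d.
q = Δh / Σ(b_i/K_i) = 8.52 / 13.81 = 0.6171 m/day.
In each layer the seepage velocity is v_i = q/n_i, so the layer transit time is t_i = b_i·n_i / q:
  layer 1 (medium sand): t_1 = 10.8 × 0.28 / 0.6171 = 4.900 d
  layer 2 (fine sand): t_2 = 7.37 × 0.24 / 0.6171 = 2.866 d
Total t = Σ t_i = 7.767 days.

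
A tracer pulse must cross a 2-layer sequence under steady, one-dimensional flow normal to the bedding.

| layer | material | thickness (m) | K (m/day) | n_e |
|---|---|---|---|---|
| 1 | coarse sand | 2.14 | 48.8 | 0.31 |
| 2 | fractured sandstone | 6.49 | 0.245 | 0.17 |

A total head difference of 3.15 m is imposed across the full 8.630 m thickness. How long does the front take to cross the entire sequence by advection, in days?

With flow normal to the layers, continuity requires the same specific discharge q through every layer.
Σ(b_i/K_i) = 2.14/48.8 + 6.49/0.245 = 26.53 d.
q = Δh / Σ(b_i/K_i) = 3.15 / 26.53 = 0.1187 m/day.
In each layer the seepage velocity is v_i = q/n_i, so the layer transit time is t_i = b_i·n_i / q:
  layer 1 (coarse sand): t_1 = 2.14 × 0.31 / 0.1187 = 5.588 d
  layer 2 (fractured sandstone): t_2 = 6.49 × 0.17 / 0.1187 = 9.294 d
Total t = Σ t_i = 14.88 days.

14.9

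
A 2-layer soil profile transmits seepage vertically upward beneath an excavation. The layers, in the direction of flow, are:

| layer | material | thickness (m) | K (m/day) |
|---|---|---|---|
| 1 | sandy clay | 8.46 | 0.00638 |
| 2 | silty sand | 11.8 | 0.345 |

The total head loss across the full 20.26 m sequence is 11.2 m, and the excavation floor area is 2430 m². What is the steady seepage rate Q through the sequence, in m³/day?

Flow is perpendicular to layering, so the layers act in series and the equivalent K is the thickness-weighted harmonic mean.
Total thickness L = 8.46 + 11.8 = 20.26 m.
Σ(b_i/K_i) = 8.46/0.00638 + 11.8/0.345 = 1360 d.
K_eq = L / Σ(b_i/K_i) = 20.26 / 1360 = 0.01489 m/day.
Q = K_eq · A · (Δh/L) = 0.01489 × 2430 × (11.2/20.26) = 20.01 m³/day.

20.0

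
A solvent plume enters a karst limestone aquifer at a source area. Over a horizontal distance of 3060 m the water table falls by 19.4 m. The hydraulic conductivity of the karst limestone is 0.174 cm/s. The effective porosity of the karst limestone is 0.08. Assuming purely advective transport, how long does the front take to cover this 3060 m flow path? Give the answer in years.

Convert K: 0.174 cm/s × 864 = 150.3 m/day.
Hydraulic gradient i = Δh / L = 19.4 / 3060 = 0.006340.
Darcy flux q = K · i = 150.3 × 0.006340 = 0.9531 m/day.
Seepage velocity v = q / n_e = 0.9531 / 0.08 = 11.91 m/day.
Travel time t = L / v = 3060 / 11.91 = 256.8 days = 0.7032 years.

0.703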